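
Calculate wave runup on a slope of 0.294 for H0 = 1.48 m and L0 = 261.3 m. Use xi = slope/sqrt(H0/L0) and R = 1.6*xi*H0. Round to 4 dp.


xi = slope / sqrt(H0/L0)
H0/L0 = 1.48/261.3 = 0.005664
sqrt(0.005664) = 0.075259
xi = 0.294 / 0.075259 = 3.906485
R = 1.6 * xi * H0 = 1.6 * 3.906485 * 1.48
R = 9.2506 m

9.2506


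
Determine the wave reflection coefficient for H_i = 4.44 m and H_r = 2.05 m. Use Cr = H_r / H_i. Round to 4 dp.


Cr = H_r / H_i
Cr = 2.05 / 4.44
Cr = 0.4617

0.4617


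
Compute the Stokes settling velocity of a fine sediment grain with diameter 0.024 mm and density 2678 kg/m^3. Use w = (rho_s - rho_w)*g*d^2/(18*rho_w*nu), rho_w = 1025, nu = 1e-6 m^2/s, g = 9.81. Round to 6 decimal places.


w = (rho_s - rho_w) * g * d^2 / (18 * rho_w * nu)
d = 0.024 mm = 0.000024 m
rho_s - rho_w = 2678 - 1025 = 1653
Numerator = 1653 * 9.81 * (0.000024)^2 = 0.000009340376
Denominator = 18 * 1025 * 1e-6 = 0.018450
w = 0.000506 m/s

0.000506


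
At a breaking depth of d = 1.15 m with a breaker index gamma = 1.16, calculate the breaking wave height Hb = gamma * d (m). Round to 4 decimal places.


Hb = gamma * d
Hb = 1.16 * 1.15
Hb = 1.3340 m

1.3340


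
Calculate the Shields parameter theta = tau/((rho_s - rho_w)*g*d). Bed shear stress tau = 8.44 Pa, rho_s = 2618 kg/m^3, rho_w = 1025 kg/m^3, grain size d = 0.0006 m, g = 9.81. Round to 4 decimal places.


theta = tau / ((rho_s - rho_w) * g * d)
rho_s - rho_w = 2618 - 1025 = 1593
Denominator = 1593 * 9.81 * 0.0006 = 9.376398
theta = 8.44 / 9.376398
theta = 0.9001

0.9001


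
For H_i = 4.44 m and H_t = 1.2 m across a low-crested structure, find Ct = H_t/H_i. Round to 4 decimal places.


Ct = H_t / H_i
Ct = 1.2 / 4.44
Ct = 0.2703

0.2703


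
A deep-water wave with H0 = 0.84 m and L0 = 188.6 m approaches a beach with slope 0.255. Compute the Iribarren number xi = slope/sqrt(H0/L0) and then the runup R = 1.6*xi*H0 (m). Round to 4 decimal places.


xi = slope / sqrt(H0/L0)
H0/L0 = 0.84/188.6 = 0.004454
sqrt(0.004454) = 0.066737
xi = 0.255 / 0.066737 = 3.820950
R = 1.6 * xi * H0 = 1.6 * 3.820950 * 0.84
R = 5.1354 m

5.1354


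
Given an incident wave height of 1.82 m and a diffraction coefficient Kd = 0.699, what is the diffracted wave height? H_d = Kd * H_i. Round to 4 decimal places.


H_d = Kd * H_i
H_d = 0.699 * 1.82
H_d = 1.2722 m

1.2722


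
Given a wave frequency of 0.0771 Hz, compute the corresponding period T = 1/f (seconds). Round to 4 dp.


T = 1 / f
T = 1 / 0.0771
T = 12.9702 s

12.9702


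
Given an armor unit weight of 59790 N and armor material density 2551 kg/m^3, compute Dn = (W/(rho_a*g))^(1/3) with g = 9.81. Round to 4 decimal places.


V = W / (rho_a * g)
V = 59790 / (2551 * 9.81)
V = 59790 / 25025.31
V = 2.389181 m^3
Dn = V^(1/3) = 2.389181^(1/3)
Dn = 1.3369 m

1.3369


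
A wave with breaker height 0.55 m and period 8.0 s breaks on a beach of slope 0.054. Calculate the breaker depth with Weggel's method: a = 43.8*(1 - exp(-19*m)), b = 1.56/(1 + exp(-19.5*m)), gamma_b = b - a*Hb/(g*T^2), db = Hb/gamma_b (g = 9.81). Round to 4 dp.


a = 43.8 * (1 - exp(-19 * m))
exp(-19 * 0.054) = exp(-1.0260) = 0.358438
a = 43.8 * (1 - 0.358438) = 28.100422
b = 1.56 / (1 + exp(-19.5 * m))
exp(-19.5 * 0.054) = exp(-1.0530) = 0.348890
b = 1.56 / (1 + 0.348890) = 1.156507
Hb / (g * T^2) = 0.55 / (9.81 * 8.0^2) = 0.55 / 627.8400 = 0.00087602
gamma_b = b - a * Hb/(g*T^2) = 1.156507 - 28.100422 * 0.00087602 = 1.131890
db = Hb / gamma_b = 0.55 / 1.131890
db = 0.4859 m

0.4859


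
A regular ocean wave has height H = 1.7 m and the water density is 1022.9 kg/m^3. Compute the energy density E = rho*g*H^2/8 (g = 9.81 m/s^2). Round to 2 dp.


E = (1/8) * rho * g * H^2
E = (1/8) * 1022.9 * 9.81 * 1.7^2
E = 0.125 * 1022.9 * 9.81 * 2.8900
E = 3625.02 J/m^2

3625.02


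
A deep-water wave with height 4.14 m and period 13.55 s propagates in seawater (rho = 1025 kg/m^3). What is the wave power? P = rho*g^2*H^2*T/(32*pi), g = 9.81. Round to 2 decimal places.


P = rho * g^2 * H^2 * T / (32 * pi)
P = 1025 * 9.81^2 * 4.14^2 * 13.55 / (32 * pi)
P = 1025 * 96.2361 * 17.1396 * 13.55 / 100.53096
P = 227877.79 W/m

227877.79


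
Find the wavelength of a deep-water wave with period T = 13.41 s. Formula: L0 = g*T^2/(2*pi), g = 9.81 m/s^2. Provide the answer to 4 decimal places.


L0 = g * T^2 / (2 * pi)
L0 = 9.81 * 13.41^2 / (2 * pi)
L0 = 9.81 * 179.8281 / 6.28319
L0 = 1764.1137 / 6.28319
L0 = 280.7674 m

280.7674


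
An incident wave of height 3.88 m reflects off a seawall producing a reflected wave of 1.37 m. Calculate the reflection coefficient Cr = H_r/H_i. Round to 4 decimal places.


Cr = H_r / H_i
Cr = 1.37 / 3.88
Cr = 0.3531

0.3531


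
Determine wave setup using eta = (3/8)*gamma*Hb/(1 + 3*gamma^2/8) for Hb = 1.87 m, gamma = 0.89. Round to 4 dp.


eta = (3/8) * gamma * Hb / (1 + 3*gamma^2/8)
Numerator = (3/8) * 0.89 * 1.87 = 0.624113
Denominator = 1 + 3*0.89^2/8 = 1 + 0.297038 = 1.297038
eta = 0.624113 / 1.297038
eta = 0.4812 m

0.4812


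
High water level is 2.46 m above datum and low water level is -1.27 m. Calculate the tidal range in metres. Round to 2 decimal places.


Tidal range = High water - Low water
Tidal range = 2.46 - (-1.27)
Tidal range = 3.73 m

3.73


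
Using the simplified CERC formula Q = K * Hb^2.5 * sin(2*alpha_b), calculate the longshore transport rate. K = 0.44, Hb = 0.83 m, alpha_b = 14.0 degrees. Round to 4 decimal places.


Q = K * Hb^2.5 * sin(2 * alpha_b)
Hb^2.5 = 0.83^2.5 = 0.627618
sin(2 * 14.0) = sin(28.0) = 0.469472
Q = 0.44 * 0.627618 * 0.469472
Q = 0.1296 m^3/s

0.1296


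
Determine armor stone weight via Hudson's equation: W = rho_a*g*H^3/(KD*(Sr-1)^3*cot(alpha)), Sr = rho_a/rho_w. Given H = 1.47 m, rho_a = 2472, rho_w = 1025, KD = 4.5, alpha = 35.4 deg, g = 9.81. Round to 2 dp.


Sr = rho_a / rho_w = 2472 / 1025 = 2.411707
(Sr - 1) = 1.411707
(Sr - 1)^3 = 2.813416
cot(35.4) = 1 / tan(35.4) = 1 / 0.710663 = 1.407137
Numerator = 2472 * 9.81 * 1.47^3 = 77031.6992
Denominator = 4.5 * 2.813416 * 1.407137 = 17.814876
W = 77031.6992 / 17.814876
W = 4324.01 N

4324.01


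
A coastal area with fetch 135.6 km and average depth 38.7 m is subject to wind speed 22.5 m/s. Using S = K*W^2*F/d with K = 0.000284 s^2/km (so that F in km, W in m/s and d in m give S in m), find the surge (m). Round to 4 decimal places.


S = K * W^2 * F / d
W^2 = 22.5^2 = 506.25
S = 0.000284 * 506.25 * 135.6 / 38.7
Numerator = 0.000284 * 506.25 * 135.6 = 19.495890
S = 19.495890 / 38.7 = 0.5038 m

0.5038


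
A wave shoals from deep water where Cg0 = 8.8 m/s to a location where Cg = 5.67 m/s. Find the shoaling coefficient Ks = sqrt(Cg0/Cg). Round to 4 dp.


Ks = sqrt(Cg0 / Cg)
Ks = sqrt(8.8 / 5.67)
Ks = sqrt(1.5520)
Ks = 1.2458

1.2458


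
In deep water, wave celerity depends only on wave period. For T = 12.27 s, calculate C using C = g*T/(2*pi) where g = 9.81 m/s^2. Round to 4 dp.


We use the deep-water celerity formula:
C = g * T / (2 * pi)
C = 9.81 * 12.27 / (2 * 3.14159...)
C = 120.368700 / 6.283185
C = 19.1573 m/s

19.1573


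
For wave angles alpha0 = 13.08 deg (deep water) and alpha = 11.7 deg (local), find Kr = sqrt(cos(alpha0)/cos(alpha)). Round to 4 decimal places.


Kr = sqrt(cos(alpha0) / cos(alpha))
cos(13.08) = 0.974055
cos(11.7) = 0.979223
Kr = sqrt(0.974055 / 0.979223)
Kr = sqrt(0.994723)
Kr = 0.9974

0.9974


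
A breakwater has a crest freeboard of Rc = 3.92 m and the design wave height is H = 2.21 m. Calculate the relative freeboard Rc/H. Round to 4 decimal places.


Relative freeboard = Rc / H
= 3.92 / 2.21
= 1.7738

1.7738


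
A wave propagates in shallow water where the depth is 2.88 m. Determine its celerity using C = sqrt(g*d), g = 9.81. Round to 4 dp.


Using the shallow-water approximation:
C = sqrt(g * d) = sqrt(9.81 * 2.88)
C = sqrt(28.2528)
C = 5.3153 m/s

5.3153


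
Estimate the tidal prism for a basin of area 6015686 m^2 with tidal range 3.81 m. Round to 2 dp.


Tidal prism = Area * Tidal range
P = 6015686 * 3.81
P = 22919763.66 m^3

22919763.66


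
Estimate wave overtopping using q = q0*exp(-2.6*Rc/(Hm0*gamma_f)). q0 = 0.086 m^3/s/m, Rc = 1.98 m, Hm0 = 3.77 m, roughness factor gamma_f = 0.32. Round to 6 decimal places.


q = q0 * exp(-2.6 * Rc / (Hm0 * gamma_f))
Exponent = -2.6 * 1.98 / (3.77 * 0.32)
= -2.6 * 1.98 / 1.2064
= -4.267241
exp(-4.267241) = 0.014020
q = 0.086 * 0.014020
q = 0.001206 m^3/s/m

0.001206


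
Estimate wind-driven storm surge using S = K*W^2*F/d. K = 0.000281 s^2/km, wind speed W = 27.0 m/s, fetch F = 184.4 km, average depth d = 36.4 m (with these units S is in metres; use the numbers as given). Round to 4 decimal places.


S = K * W^2 * F / d
W^2 = 27.0^2 = 729.00
S = 0.000281 * 729.00 * 184.4 / 36.4
Numerator = 0.000281 * 729.00 * 184.4 = 37.774156
S = 37.774156 / 36.4 = 1.0378 m

1.0378


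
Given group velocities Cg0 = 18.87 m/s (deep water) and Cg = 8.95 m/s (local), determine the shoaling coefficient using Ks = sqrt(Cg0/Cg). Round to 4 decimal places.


Ks = sqrt(Cg0 / Cg)
Ks = sqrt(18.87 / 8.95)
Ks = sqrt(2.1084)
Ks = 1.4520

1.4520


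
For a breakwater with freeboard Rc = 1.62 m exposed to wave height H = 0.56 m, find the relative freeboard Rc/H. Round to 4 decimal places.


Relative freeboard = Rc / H
= 1.62 / 0.56
= 2.8929

2.8929


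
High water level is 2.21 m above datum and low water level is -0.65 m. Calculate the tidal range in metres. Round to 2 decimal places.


Tidal range = High water - Low water
Tidal range = 2.21 - (-0.65)
Tidal range = 2.86 m

2.86


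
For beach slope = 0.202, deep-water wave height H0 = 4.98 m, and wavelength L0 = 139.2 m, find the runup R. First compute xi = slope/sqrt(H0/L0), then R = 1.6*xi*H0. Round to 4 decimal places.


xi = slope / sqrt(H0/L0)
H0/L0 = 4.98/139.2 = 0.035776
sqrt(0.035776) = 0.189145
xi = 0.202 / 0.189145 = 1.067963
R = 1.6 * xi * H0 = 1.6 * 1.067963 * 4.98
R = 8.5095 m

8.5095


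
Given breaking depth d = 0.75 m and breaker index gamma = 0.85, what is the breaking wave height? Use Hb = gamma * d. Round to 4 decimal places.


Hb = gamma * d
Hb = 0.85 * 0.75
Hb = 0.6375 m

0.6375


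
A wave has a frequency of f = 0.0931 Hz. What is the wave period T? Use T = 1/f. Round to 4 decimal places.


T = 1 / f
T = 1 / 0.0931
T = 10.7411 s

10.7411


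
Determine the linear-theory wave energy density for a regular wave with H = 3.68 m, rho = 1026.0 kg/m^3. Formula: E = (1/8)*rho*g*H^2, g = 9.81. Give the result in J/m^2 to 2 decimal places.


E = (1/8) * rho * g * H^2
E = (1/8) * 1026.0 * 9.81 * 3.68^2
E = 0.125 * 1026.0 * 9.81 * 13.5424
E = 17038.13 J/m^2

17038.13


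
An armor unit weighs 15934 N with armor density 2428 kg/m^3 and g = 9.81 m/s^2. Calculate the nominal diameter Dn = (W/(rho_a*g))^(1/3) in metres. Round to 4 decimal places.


V = W / (rho_a * g)
V = 15934 / (2428 * 9.81)
V = 15934 / 23818.68
V = 0.668971 m^3
Dn = V^(1/3) = 0.668971^(1/3)
Dn = 0.8746 m

0.8746


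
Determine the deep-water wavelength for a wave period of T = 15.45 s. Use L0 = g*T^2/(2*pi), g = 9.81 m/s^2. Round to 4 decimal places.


L0 = g * T^2 / (2 * pi)
L0 = 9.81 * 15.45^2 / (2 * pi)
L0 = 9.81 * 238.7025 / 6.28319
L0 = 2341.6715 / 6.28319
L0 = 372.6886 m

372.6886


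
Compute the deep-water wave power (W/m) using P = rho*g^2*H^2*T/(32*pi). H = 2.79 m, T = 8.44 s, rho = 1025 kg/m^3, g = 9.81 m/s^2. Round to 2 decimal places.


P = rho * g^2 * H^2 * T / (32 * pi)
P = 1025 * 9.81^2 * 2.79^2 * 8.44 / (32 * pi)
P = 1025 * 96.2361 * 7.7841 * 8.44 / 100.53096
P = 64463.35 W/m

64463.35


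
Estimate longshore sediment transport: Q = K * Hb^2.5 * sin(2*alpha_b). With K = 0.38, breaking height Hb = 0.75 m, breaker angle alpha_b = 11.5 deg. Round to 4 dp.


Q = K * Hb^2.5 * sin(2 * alpha_b)
Hb^2.5 = 0.75^2.5 = 0.487139
sin(2 * 11.5) = sin(23.0) = 0.390731
Q = 0.38 * 0.487139 * 0.390731
Q = 0.0723 m^3/s

0.0723


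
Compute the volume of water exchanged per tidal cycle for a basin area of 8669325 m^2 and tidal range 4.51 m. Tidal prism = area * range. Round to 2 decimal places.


Tidal prism = Area * Tidal range
P = 8669325 * 4.51
P = 39098655.75 m^3

39098655.75


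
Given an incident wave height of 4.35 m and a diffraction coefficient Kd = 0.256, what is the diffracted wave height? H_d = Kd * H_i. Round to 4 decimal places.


H_d = Kd * H_i
H_d = 0.256 * 4.35
H_d = 1.1136 m

1.1136


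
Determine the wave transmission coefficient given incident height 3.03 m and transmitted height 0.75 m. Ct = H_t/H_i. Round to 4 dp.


Ct = H_t / H_i
Ct = 0.75 / 3.03
Ct = 0.2475

0.2475


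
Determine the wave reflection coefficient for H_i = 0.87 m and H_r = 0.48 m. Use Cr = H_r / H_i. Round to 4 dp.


Cr = H_r / H_i
Cr = 0.48 / 0.87
Cr = 0.5517

0.5517


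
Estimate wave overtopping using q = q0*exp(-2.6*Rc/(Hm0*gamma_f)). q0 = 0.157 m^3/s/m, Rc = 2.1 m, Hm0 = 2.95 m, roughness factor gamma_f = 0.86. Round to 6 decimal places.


q = q0 * exp(-2.6 * Rc / (Hm0 * gamma_f))
Exponent = -2.6 * 2.1 / (2.95 * 0.86)
= -2.6 * 2.1 / 2.5370
= -2.152148
exp(-2.152148) = 0.116234
q = 0.157 * 0.116234
q = 0.018249 m^3/s/m

0.018249


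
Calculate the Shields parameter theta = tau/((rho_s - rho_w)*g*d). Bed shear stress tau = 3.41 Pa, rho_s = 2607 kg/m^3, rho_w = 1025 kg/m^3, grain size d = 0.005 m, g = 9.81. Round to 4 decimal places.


theta = tau / ((rho_s - rho_w) * g * d)
rho_s - rho_w = 2607 - 1025 = 1582
Denominator = 1582 * 9.81 * 0.005 = 77.597100
theta = 3.41 / 77.597100
theta = 0.0439

0.0439


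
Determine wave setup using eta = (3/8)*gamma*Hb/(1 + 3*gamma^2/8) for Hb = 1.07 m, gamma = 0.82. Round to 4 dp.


eta = (3/8) * gamma * Hb / (1 + 3*gamma^2/8)
Numerator = (3/8) * 0.82 * 1.07 = 0.329025
Denominator = 1 + 3*0.82^2/8 = 1 + 0.252150 = 1.252150
eta = 0.329025 / 1.252150
eta = 0.2628 m

0.2628


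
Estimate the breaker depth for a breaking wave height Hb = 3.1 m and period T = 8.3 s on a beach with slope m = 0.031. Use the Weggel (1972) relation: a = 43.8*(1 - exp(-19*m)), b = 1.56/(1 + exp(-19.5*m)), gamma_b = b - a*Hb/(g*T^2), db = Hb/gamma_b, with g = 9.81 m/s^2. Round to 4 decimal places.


a = 43.8 * (1 - exp(-19 * m))
exp(-19 * 0.031) = exp(-0.5890) = 0.554882
a = 43.8 * (1 - 0.554882) = 19.496173
b = 1.56 / (1 + exp(-19.5 * m))
exp(-19.5 * 0.031) = exp(-0.6045) = 0.546348
b = 1.56 / (1 + 0.546348) = 1.008829
Hb / (g * T^2) = 3.1 / (9.81 * 8.3^2) = 3.1 / 675.8109 = 0.00458708
gamma_b = b - a * Hb/(g*T^2) = 1.008829 - 19.496173 * 0.00458708 = 0.919398
db = Hb / gamma_b = 3.1 / 0.919398
db = 3.3718 m

3.3718


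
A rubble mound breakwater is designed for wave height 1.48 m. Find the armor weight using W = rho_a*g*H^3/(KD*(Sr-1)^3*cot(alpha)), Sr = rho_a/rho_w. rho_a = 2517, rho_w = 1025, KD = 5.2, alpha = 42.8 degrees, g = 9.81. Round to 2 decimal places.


Sr = rho_a / rho_w = 2517 / 1025 = 2.455610
(Sr - 1) = 1.455610
(Sr - 1)^3 = 3.084146
cot(42.8) = 1 / tan(42.8) = 1 / 0.926010 = 1.079902
Numerator = 2517 * 9.81 * 1.48^3 = 80045.5825
Denominator = 5.2 * 3.084146 * 1.079902 = 17.318986
W = 80045.5825 / 17.318986
W = 4621.84 N

4621.84


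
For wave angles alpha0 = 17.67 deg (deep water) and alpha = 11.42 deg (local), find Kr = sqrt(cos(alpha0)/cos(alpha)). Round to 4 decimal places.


Kr = sqrt(cos(alpha0) / cos(alpha))
cos(17.67) = 0.952821
cos(11.42) = 0.980202
Kr = sqrt(0.952821 / 0.980202)
Kr = sqrt(0.972065)
Kr = 0.9859

0.9859


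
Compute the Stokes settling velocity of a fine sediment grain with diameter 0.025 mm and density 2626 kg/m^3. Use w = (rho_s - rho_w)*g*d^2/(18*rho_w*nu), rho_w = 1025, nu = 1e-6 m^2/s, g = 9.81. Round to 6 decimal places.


w = (rho_s - rho_w) * g * d^2 / (18 * rho_w * nu)
d = 0.025 mm = 0.000025 m
rho_s - rho_w = 2626 - 1025 = 1601
Numerator = 1601 * 9.81 * (0.000025)^2 = 0.000009816131
Denominator = 18 * 1025 * 1e-6 = 0.018450
w = 0.000532 m/s

0.000532


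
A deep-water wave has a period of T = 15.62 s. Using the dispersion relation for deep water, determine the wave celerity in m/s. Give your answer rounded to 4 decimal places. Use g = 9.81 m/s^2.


We use the deep-water celerity formula:
C = g * T / (2 * pi)
C = 9.81 * 15.62 / (2 * 3.14159...)
C = 153.232200 / 6.283185
C = 24.3877 m/s

24.3877


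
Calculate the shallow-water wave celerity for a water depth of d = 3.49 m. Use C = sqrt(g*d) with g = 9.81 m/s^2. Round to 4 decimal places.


Using the shallow-water approximation:
C = sqrt(g * d) = sqrt(9.81 * 3.49)
C = sqrt(34.2369)
C = 5.8512 m/s

5.8512


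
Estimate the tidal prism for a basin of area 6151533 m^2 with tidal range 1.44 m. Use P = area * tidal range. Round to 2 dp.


Tidal prism = Area * Tidal range
P = 6151533 * 1.44
P = 8858207.52 m^3

8858207.52


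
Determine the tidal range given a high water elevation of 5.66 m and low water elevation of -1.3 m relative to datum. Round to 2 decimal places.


Tidal range = High water - Low water
Tidal range = 5.66 - (-1.3)
Tidal range = 6.96 m

6.96


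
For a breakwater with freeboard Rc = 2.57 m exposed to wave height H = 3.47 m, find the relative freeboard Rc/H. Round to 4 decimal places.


Relative freeboard = Rc / H
= 2.57 / 3.47
= 0.7406

0.7406


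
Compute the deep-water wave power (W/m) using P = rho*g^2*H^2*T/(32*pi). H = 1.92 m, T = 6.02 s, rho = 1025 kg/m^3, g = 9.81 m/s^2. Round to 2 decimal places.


P = rho * g^2 * H^2 * T / (32 * pi)
P = 1025 * 9.81^2 * 1.92^2 * 6.02 / (32 * pi)
P = 1025 * 96.2361 * 3.6864 * 6.02 / 100.53096
P = 21775.14 W/m

21775.14


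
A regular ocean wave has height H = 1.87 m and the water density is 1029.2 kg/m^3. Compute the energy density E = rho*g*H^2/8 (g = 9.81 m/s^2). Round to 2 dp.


E = (1/8) * rho * g * H^2
E = (1/8) * 1029.2 * 9.81 * 1.87^2
E = 0.125 * 1029.2 * 9.81 * 3.4969
E = 4413.29 J/m^2

4413.29


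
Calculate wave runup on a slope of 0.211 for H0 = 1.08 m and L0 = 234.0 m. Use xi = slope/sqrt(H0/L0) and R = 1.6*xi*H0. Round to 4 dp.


xi = slope / sqrt(H0/L0)
H0/L0 = 1.08/234.0 = 0.004615
sqrt(0.004615) = 0.067937
xi = 0.211 / 0.067937 = 3.105836
R = 1.6 * xi * H0 = 1.6 * 3.105836 * 1.08
R = 5.3669 m

5.3669


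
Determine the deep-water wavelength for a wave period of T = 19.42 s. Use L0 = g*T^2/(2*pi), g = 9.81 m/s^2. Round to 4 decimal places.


L0 = g * T^2 / (2 * pi)
L0 = 9.81 * 19.42^2 / (2 * pi)
L0 = 9.81 * 377.1364 / 6.28319
L0 = 3699.7081 / 6.28319
L0 = 588.8268 m

588.8268


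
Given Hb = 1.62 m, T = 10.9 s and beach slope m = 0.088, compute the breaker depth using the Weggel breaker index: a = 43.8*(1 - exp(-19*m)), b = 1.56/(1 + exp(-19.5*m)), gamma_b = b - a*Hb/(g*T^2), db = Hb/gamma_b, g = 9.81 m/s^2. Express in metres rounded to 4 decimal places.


a = 43.8 * (1 - exp(-19 * m))
exp(-19 * 0.088) = exp(-1.6720) = 0.187871
a = 43.8 * (1 - 0.187871) = 35.571252
b = 1.56 / (1 + exp(-19.5 * m))
exp(-19.5 * 0.088) = exp(-1.7160) = 0.179784
b = 1.56 / (1 + 0.179784) = 1.322276
Hb / (g * T^2) = 1.62 / (9.81 * 10.9^2) = 1.62 / 1165.5261 = 0.00138993
gamma_b = b - a * Hb/(g*T^2) = 1.322276 - 35.571252 * 0.00138993 = 1.272835
db = Hb / gamma_b = 1.62 / 1.272835
db = 1.2727 m

1.2727


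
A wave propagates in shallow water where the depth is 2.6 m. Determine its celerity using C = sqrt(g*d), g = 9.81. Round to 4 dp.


Using the shallow-water approximation:
C = sqrt(g * d) = sqrt(9.81 * 2.6)
C = sqrt(25.5060)
C = 5.0503 m/s

5.0503


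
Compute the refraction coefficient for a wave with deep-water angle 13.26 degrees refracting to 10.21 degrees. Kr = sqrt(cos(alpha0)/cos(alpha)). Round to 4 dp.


Kr = sqrt(cos(alpha0) / cos(alpha))
cos(13.26) = 0.973339
cos(10.21) = 0.984165
Kr = sqrt(0.973339 / 0.984165)
Kr = sqrt(0.989000)
Kr = 0.9945

0.9945


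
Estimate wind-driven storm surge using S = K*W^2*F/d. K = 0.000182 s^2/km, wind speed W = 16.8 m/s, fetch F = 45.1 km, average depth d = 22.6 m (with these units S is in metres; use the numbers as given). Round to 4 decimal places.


S = K * W^2 * F / d
W^2 = 16.8^2 = 282.24
S = 0.000182 * 282.24 * 45.1 / 22.6
Numerator = 0.000182 * 282.24 * 45.1 = 2.316682
S = 2.316682 / 22.6 = 0.1025 m

0.1025


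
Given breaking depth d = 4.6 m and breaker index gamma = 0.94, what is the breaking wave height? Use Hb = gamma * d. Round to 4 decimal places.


Hb = gamma * d
Hb = 0.94 * 4.6
Hb = 4.3240 m

4.3240


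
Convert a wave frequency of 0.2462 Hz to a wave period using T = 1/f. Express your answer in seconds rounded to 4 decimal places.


T = 1 / f
T = 1 / 0.2462
T = 4.0617 s

4.0617


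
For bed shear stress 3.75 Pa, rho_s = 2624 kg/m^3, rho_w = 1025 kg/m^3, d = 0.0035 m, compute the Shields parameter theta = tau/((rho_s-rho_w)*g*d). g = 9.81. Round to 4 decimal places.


theta = tau / ((rho_s - rho_w) * g * d)
rho_s - rho_w = 2624 - 1025 = 1599
Denominator = 1599 * 9.81 * 0.0035 = 54.901665
theta = 3.75 / 54.901665
theta = 0.0683

0.0683


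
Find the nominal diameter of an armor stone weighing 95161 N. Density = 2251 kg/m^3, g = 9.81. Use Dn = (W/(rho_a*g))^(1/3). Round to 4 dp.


V = W / (rho_a * g)
V = 95161 / (2251 * 9.81)
V = 95161 / 22082.31
V = 4.309377 m^3
Dn = V^(1/3) = 4.309377^(1/3)
Dn = 1.6273 m

1.6273


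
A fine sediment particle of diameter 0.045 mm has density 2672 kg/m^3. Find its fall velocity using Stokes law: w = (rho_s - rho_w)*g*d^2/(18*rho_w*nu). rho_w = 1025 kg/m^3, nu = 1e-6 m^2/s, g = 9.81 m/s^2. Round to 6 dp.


w = (rho_s - rho_w) * g * d^2 / (18 * rho_w * nu)
d = 0.045 mm = 0.000045 m
rho_s - rho_w = 2672 - 1025 = 1647
Numerator = 1647 * 9.81 * (0.000045)^2 = 0.000032718067
Denominator = 18 * 1025 * 1e-6 = 0.018450
w = 0.001773 m/s

0.001773


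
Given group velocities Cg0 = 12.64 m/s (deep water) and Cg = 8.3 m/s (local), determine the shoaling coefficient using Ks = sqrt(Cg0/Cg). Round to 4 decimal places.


Ks = sqrt(Cg0 / Cg)
Ks = sqrt(12.64 / 8.3)
Ks = sqrt(1.5229)
Ks = 1.2341

1.2341


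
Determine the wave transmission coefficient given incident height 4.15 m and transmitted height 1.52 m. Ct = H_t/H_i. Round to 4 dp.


Ct = H_t / H_i
Ct = 1.52 / 4.15
Ct = 0.3663

0.3663


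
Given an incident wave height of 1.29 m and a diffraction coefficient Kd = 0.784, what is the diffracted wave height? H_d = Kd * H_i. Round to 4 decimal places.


H_d = Kd * H_i
H_d = 0.784 * 1.29
H_d = 1.0114 m

1.0114


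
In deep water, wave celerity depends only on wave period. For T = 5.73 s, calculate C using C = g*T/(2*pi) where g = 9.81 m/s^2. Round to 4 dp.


We use the deep-water celerity formula:
C = g * T / (2 * pi)
C = 9.81 * 5.73 / (2 * 3.14159...)
C = 56.211300 / 6.283185
C = 8.9463 m/s

8.9463


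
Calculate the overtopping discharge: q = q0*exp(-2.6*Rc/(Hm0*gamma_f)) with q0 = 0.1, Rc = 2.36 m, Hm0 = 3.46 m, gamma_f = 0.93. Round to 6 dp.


q = q0 * exp(-2.6 * Rc / (Hm0 * gamma_f))
Exponent = -2.6 * 2.36 / (3.46 * 0.93)
= -2.6 * 2.36 / 3.2178
= -1.906893
exp(-1.906893) = 0.148541
q = 0.1 * 0.148541
q = 0.014854 m^3/s/m

0.014854


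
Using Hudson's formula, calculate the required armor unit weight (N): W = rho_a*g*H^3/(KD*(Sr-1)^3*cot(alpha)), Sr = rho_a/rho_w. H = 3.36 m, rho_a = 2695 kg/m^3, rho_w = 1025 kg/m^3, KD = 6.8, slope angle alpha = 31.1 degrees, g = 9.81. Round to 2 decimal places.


Sr = rho_a / rho_w = 2695 / 1025 = 2.629268
(Sr - 1) = 1.629268
(Sr - 1)^3 = 4.324917
cot(31.1) = 1 / tan(31.1) = 1 / 0.603239 = 1.657719
Numerator = 2695 * 9.81 * 3.36^3 = 1002872.2379
Denominator = 6.8 * 4.324917 * 1.657719 = 48.752583
W = 1002872.2379 / 48.752583
W = 20570.65 N

20570.65


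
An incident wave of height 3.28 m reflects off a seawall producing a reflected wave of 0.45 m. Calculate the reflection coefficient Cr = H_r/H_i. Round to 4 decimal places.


Cr = H_r / H_i
Cr = 0.45 / 3.28
Cr = 0.1372

0.1372


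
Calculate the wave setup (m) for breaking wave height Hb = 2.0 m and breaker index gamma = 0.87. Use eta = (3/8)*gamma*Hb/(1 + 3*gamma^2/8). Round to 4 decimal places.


eta = (3/8) * gamma * Hb / (1 + 3*gamma^2/8)
Numerator = (3/8) * 0.87 * 2.0 = 0.652500
Denominator = 1 + 3*0.87^2/8 = 1 + 0.283838 = 1.283838
eta = 0.652500 / 1.283838
eta = 0.5082 m

0.5082


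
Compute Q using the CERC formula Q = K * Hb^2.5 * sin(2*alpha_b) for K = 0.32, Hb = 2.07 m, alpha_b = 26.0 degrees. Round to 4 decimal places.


Q = K * Hb^2.5 * sin(2 * alpha_b)
Hb^2.5 = 2.07^2.5 = 6.164898
sin(2 * 26.0) = sin(52.0) = 0.788011
Q = 0.32 * 6.164898 * 0.788011
Q = 1.5546 m^3/s

1.5546


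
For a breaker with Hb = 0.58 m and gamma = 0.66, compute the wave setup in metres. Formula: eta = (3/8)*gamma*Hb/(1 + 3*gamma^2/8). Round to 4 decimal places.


eta = (3/8) * gamma * Hb / (1 + 3*gamma^2/8)
Numerator = (3/8) * 0.66 * 0.58 = 0.143550
Denominator = 1 + 3*0.66^2/8 = 1 + 0.163350 = 1.163350
eta = 0.143550 / 1.163350
eta = 0.1234 m

0.1234


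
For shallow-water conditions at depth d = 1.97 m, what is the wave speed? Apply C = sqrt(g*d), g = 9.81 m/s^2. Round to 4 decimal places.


Using the shallow-water approximation:
C = sqrt(g * d) = sqrt(9.81 * 1.97)
C = sqrt(19.3257)
C = 4.3961 m/s

4.3961


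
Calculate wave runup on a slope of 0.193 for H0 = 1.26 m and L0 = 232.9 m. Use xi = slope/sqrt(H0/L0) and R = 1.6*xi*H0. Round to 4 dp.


xi = slope / sqrt(H0/L0)
H0/L0 = 1.26/232.9 = 0.005410
sqrt(0.005410) = 0.073553
xi = 0.193 / 0.073553 = 2.623957
R = 1.6 * xi * H0 = 1.6 * 2.623957 * 1.26
R = 5.2899 m

5.2899


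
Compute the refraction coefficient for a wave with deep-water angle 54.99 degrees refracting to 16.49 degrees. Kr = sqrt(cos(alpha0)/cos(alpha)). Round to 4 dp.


Kr = sqrt(cos(alpha0) / cos(alpha))
cos(54.99) = 0.573719
cos(16.49) = 0.958869
Kr = sqrt(0.573719 / 0.958869)
Kr = sqrt(0.598329)
Kr = 0.7735

0.7735


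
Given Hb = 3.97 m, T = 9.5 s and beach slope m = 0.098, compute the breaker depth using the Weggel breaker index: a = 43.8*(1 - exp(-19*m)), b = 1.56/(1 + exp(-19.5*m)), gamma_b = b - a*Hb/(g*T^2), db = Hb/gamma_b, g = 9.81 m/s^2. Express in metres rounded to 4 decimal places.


a = 43.8 * (1 - exp(-19 * m))
exp(-19 * 0.098) = exp(-1.8620) = 0.155362
a = 43.8 * (1 - 0.155362) = 36.995162
b = 1.56 / (1 + exp(-19.5 * m))
exp(-19.5 * 0.098) = exp(-1.9110) = 0.147932
b = 1.56 / (1 + 0.147932) = 1.358965
Hb / (g * T^2) = 3.97 / (9.81 * 9.5^2) = 3.97 / 885.3525 = 0.00448409
gamma_b = b - a * Hb/(g*T^2) = 1.358965 - 36.995162 * 0.00448409 = 1.193075
db = Hb / gamma_b = 3.97 / 1.193075
db = 3.3275 m

3.3275


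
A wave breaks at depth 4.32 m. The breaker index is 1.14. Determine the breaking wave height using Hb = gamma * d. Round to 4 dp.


Hb = gamma * d
Hb = 1.14 * 4.32
Hb = 4.9248 m

4.9248


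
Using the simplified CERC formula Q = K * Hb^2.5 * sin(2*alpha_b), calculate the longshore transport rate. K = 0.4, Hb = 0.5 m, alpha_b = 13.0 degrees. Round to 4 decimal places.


Q = K * Hb^2.5 * sin(2 * alpha_b)
Hb^2.5 = 0.5^2.5 = 0.176777
sin(2 * 13.0) = sin(26.0) = 0.438371
Q = 0.4 * 0.176777 * 0.438371
Q = 0.0310 m^3/s

0.0310


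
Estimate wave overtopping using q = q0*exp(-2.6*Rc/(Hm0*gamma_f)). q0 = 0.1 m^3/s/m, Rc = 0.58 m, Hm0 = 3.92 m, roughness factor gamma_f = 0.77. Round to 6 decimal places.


q = q0 * exp(-2.6 * Rc / (Hm0 * gamma_f))
Exponent = -2.6 * 0.58 / (3.92 * 0.77)
= -2.6 * 0.58 / 3.0184
= -0.499602
exp(-0.499602) = 0.606772
q = 0.1 * 0.606772
q = 0.060677 m^3/s/m

0.060677


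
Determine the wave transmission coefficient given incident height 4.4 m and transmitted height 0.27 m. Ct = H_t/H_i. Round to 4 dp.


Ct = H_t / H_i
Ct = 0.27 / 4.4
Ct = 0.0614

0.0614


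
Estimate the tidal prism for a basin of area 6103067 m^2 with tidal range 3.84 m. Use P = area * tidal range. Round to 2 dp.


Tidal prism = Area * Tidal range
P = 6103067 * 3.84
P = 23435777.28 m^3

23435777.28


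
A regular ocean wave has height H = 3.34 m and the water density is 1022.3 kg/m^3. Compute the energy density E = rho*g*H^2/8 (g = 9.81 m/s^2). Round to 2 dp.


E = (1/8) * rho * g * H^2
E = (1/8) * 1022.3 * 9.81 * 3.34^2
E = 0.125 * 1022.3 * 9.81 * 11.1556
E = 13984.61 J/m^2

13984.61


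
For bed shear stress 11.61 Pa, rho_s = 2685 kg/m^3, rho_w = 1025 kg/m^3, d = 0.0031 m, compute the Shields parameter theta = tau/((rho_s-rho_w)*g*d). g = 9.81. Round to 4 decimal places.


theta = tau / ((rho_s - rho_w) * g * d)
rho_s - rho_w = 2685 - 1025 = 1660
Denominator = 1660 * 9.81 * 0.0031 = 50.482260
theta = 11.61 / 50.482260
theta = 0.2300

0.2300


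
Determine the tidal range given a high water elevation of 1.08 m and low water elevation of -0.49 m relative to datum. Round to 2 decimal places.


Tidal range = High water - Low water
Tidal range = 1.08 - (-0.49)
Tidal range = 1.57 m

1.57


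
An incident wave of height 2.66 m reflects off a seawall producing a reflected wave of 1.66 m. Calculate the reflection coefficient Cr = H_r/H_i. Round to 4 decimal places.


Cr = H_r / H_i
Cr = 1.66 / 2.66
Cr = 0.6241

0.6241


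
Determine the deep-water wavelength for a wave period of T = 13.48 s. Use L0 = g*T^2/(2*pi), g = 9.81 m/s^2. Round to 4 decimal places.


L0 = g * T^2 / (2 * pi)
L0 = 9.81 * 13.48^2 / (2 * pi)
L0 = 9.81 * 181.7104 / 6.28319
L0 = 1782.5790 / 6.28319
L0 = 283.7063 m

283.7063


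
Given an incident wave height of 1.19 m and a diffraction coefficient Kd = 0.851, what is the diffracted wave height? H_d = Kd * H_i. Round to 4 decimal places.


H_d = Kd * H_i
H_d = 0.851 * 1.19
H_d = 1.0127 m

1.0127


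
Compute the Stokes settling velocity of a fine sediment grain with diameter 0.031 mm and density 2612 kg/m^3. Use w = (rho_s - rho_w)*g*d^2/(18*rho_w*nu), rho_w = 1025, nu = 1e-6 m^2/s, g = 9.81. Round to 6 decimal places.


w = (rho_s - rho_w) * g * d^2 / (18 * rho_w * nu)
d = 0.031 mm = 0.000031 m
rho_s - rho_w = 2612 - 1025 = 1587
Numerator = 1587 * 9.81 * (0.000031)^2 = 0.000014961300
Denominator = 18 * 1025 * 1e-6 = 0.018450
w = 0.000811 m/s

0.000811


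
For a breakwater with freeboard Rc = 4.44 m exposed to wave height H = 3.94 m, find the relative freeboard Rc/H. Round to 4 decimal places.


Relative freeboard = Rc / H
= 4.44 / 3.94
= 1.1269

1.1269


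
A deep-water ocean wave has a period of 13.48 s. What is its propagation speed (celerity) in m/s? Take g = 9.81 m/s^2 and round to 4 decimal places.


We use the deep-water celerity formula:
C = g * T / (2 * pi)
C = 9.81 * 13.48 / (2 * 3.14159...)
C = 132.238800 / 6.283185
C = 21.0465 m/s

21.0465


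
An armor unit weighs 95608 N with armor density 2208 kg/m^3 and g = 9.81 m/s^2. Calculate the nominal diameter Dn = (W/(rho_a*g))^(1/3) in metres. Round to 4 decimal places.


V = W / (rho_a * g)
V = 95608 / (2208 * 9.81)
V = 95608 / 21660.48
V = 4.413937 m^3
Dn = V^(1/3) = 4.413937^(1/3)
Dn = 1.6404 m

1.6404


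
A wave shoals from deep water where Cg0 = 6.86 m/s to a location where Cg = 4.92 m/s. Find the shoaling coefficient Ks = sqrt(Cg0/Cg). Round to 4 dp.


Ks = sqrt(Cg0 / Cg)
Ks = sqrt(6.86 / 4.92)
Ks = sqrt(1.3943)
Ks = 1.1808

1.1808


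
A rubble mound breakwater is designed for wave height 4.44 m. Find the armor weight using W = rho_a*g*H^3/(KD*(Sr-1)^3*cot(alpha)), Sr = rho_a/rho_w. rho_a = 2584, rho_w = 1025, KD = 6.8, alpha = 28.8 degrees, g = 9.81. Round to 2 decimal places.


Sr = rho_a / rho_w = 2584 / 1025 = 2.520976
(Sr - 1) = 1.520976
(Sr - 1)^3 = 3.518574
cot(28.8) = 1 / tan(28.8) = 1 / 0.549755 = 1.818993
Numerator = 2584 * 9.81 * 4.44^3 = 2218760.5072
Denominator = 6.8 * 3.518574 * 1.818993 = 43.521790
W = 2218760.5072 / 43.521790
W = 50980.45 N

50980.45


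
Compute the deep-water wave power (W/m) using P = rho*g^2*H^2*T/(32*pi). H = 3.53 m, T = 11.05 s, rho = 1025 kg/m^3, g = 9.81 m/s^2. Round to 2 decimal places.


P = rho * g^2 * H^2 * T / (32 * pi)
P = 1025 * 9.81^2 * 3.53^2 * 11.05 / (32 * pi)
P = 1025 * 96.2361 * 12.4609 * 11.05 / 100.53096
P = 135105.71 W/m

135105.71


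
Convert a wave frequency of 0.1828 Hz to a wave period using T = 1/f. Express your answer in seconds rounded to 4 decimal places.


T = 1 / f
T = 1 / 0.1828
T = 5.4705 s

5.4705


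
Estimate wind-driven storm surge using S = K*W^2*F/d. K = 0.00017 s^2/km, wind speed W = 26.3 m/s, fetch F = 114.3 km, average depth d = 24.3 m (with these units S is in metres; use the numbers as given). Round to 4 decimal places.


S = K * W^2 * F / d
W^2 = 26.3^2 = 691.69
S = 0.00017 * 691.69 * 114.3 / 24.3
Numerator = 0.00017 * 691.69 * 114.3 = 13.440228
S = 13.440228 / 24.3 = 0.5531 m

0.5531


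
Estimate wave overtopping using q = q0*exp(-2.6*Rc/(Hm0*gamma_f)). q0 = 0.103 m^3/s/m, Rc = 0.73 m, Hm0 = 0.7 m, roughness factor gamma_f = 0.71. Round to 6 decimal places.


q = q0 * exp(-2.6 * Rc / (Hm0 * gamma_f))
Exponent = -2.6 * 0.73 / (0.7 * 0.71)
= -2.6 * 0.73 / 0.4970
= -3.818913
exp(-3.818913) = 0.021952
q = 0.103 * 0.021952
q = 0.002261 m^3/s/m

0.002261


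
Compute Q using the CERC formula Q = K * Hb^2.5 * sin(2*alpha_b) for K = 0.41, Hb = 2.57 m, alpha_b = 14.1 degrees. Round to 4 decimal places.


Q = K * Hb^2.5 * sin(2 * alpha_b)
Hb^2.5 = 2.57^2.5 = 10.588460
sin(2 * 14.1) = sin(28.2) = 0.472551
Q = 0.41 * 10.588460 * 0.472551
Q = 2.0515 m^3/s

2.0515


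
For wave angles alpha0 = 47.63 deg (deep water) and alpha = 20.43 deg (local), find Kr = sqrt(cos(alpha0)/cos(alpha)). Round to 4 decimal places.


Kr = sqrt(cos(alpha0) / cos(alpha))
cos(47.63) = 0.673916
cos(20.43) = 0.937099
Kr = sqrt(0.673916 / 0.937099)
Kr = sqrt(0.719151)
Kr = 0.8480

0.8480


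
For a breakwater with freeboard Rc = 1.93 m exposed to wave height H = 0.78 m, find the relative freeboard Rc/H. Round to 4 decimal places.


Relative freeboard = Rc / H
= 1.93 / 0.78
= 2.4744

2.4744


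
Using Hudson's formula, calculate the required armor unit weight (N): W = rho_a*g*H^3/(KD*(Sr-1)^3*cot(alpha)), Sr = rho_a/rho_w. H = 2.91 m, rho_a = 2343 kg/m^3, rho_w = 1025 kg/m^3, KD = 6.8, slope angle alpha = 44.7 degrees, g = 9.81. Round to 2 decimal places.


Sr = rho_a / rho_w = 2343 / 1025 = 2.285854
(Sr - 1) = 1.285854
(Sr - 1)^3 = 2.126056
cot(44.7) = 1 / tan(44.7) = 1 / 0.989582 = 1.010527
Numerator = 2343 * 9.81 * 2.91^3 = 566396.1113
Denominator = 6.8 * 2.126056 * 1.010527 = 14.609372
W = 566396.1113 / 14.609372
W = 38769.37 N

38769.37


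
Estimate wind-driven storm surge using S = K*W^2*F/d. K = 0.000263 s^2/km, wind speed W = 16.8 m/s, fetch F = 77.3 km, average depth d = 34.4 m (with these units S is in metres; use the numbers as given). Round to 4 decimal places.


S = K * W^2 * F / d
W^2 = 16.8^2 = 282.24
S = 0.000263 * 282.24 * 77.3 / 34.4
Numerator = 0.000263 * 282.24 * 77.3 = 5.737911
S = 5.737911 / 34.4 = 0.1668 m

0.1668


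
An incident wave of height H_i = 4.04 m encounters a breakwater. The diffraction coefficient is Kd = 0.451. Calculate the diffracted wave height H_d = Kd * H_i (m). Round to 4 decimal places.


H_d = Kd * H_i
H_d = 0.451 * 4.04
H_d = 1.8220 m

1.8220


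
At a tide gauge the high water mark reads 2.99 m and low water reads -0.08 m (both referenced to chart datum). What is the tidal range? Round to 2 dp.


Tidal range = High water - Low water
Tidal range = 2.99 - (-0.08)
Tidal range = 3.07 m

3.07


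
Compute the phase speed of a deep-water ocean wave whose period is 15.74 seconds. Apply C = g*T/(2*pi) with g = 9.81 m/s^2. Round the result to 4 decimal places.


We use the deep-water celerity formula:
C = g * T / (2 * pi)
C = 9.81 * 15.74 / (2 * 3.14159...)
C = 154.409400 / 6.283185
C = 24.5750 m/s

24.5750


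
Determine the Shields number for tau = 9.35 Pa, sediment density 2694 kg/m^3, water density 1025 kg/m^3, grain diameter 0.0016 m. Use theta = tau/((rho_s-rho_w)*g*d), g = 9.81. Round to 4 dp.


theta = tau / ((rho_s - rho_w) * g * d)
rho_s - rho_w = 2694 - 1025 = 1669
Denominator = 1669 * 9.81 * 0.0016 = 26.196624
theta = 9.35 / 26.196624
theta = 0.3569

0.3569


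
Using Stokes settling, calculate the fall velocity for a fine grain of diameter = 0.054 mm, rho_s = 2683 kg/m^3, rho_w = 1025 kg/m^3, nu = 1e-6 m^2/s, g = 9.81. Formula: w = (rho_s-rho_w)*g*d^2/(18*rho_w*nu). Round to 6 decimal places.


w = (rho_s - rho_w) * g * d^2 / (18 * rho_w * nu)
d = 0.054 mm = 0.000054 m
rho_s - rho_w = 2683 - 1025 = 1658
Numerator = 1658 * 9.81 * (0.000054)^2 = 0.000047428682
Denominator = 18 * 1025 * 1e-6 = 0.018450
w = 0.002571 m/s

0.002571


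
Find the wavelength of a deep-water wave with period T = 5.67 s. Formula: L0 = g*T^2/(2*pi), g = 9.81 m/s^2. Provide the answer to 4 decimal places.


L0 = g * T^2 / (2 * pi)
L0 = 9.81 * 5.67^2 / (2 * pi)
L0 = 9.81 * 32.1489 / 6.28319
L0 = 315.3807 / 6.28319
L0 = 50.1944 m

50.1944


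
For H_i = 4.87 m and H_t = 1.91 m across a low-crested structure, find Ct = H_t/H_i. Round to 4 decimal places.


Ct = H_t / H_i
Ct = 1.91 / 4.87
Ct = 0.3922

0.3922


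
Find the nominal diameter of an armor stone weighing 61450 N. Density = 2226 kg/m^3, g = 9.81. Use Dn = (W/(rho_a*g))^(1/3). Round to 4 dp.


V = W / (rho_a * g)
V = 61450 / (2226 * 9.81)
V = 61450 / 21837.06
V = 2.814023 m^3
Dn = V^(1/3) = 2.814023^(1/3)
Dn = 1.4118 m

1.4118


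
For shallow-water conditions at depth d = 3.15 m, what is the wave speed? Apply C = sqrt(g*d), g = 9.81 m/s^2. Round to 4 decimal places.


Using the shallow-water approximation:
C = sqrt(g * d) = sqrt(9.81 * 3.15)
C = sqrt(30.9015)
C = 5.5589 m/s

5.5589


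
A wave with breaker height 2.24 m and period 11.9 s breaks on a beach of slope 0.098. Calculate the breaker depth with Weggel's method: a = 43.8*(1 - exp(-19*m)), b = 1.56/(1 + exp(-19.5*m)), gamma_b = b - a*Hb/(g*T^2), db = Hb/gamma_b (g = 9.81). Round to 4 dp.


a = 43.8 * (1 - exp(-19 * m))
exp(-19 * 0.098) = exp(-1.8620) = 0.155362
a = 43.8 * (1 - 0.155362) = 36.995162
b = 1.56 / (1 + exp(-19.5 * m))
exp(-19.5 * 0.098) = exp(-1.9110) = 0.147932
b = 1.56 / (1 + 0.147932) = 1.358965
Hb / (g * T^2) = 2.24 / (9.81 * 11.9^2) = 2.24 / 1389.1941 = 0.00161245
gamma_b = b - a * Hb/(g*T^2) = 1.358965 - 36.995162 * 0.00161245 = 1.299312
db = Hb / gamma_b = 2.24 / 1.299312
db = 1.7240 m

1.7240


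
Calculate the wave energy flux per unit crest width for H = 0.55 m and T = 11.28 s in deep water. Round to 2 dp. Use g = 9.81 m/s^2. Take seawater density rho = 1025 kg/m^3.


P = rho * g^2 * H^2 * T / (32 * pi)
P = 1025 * 9.81^2 * 0.55^2 * 11.28 / (32 * pi)
P = 1025 * 96.2361 * 0.3025 * 11.28 / 100.53096
P = 3348.09 W/m

3348.09


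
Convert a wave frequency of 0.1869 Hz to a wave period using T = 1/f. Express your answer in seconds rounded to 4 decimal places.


T = 1 / f
T = 1 / 0.1869
T = 5.3505 s

5.3505


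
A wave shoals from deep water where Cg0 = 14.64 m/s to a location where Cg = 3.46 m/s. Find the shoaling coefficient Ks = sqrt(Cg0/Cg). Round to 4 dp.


Ks = sqrt(Cg0 / Cg)
Ks = sqrt(14.64 / 3.46)
Ks = sqrt(4.2312)
Ks = 2.0570

2.0570


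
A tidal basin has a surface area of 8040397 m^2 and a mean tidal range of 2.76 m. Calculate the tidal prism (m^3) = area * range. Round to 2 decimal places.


Tidal prism = Area * Tidal range
P = 8040397 * 2.76
P = 22191495.72 m^3

22191495.72


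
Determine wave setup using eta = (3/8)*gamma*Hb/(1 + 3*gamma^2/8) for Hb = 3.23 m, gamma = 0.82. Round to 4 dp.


eta = (3/8) * gamma * Hb / (1 + 3*gamma^2/8)
Numerator = (3/8) * 0.82 * 3.23 = 0.993225
Denominator = 1 + 3*0.82^2/8 = 1 + 0.252150 = 1.252150
eta = 0.993225 / 1.252150
eta = 0.7932 m

0.7932


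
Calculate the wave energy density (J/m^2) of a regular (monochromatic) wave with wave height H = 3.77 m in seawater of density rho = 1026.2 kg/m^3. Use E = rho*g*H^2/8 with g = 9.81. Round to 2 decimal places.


E = (1/8) * rho * g * H^2
E = (1/8) * 1026.2 * 9.81 * 3.77^2
E = 0.125 * 1026.2 * 9.81 * 14.2129
E = 17885.20 J/m^2

17885.20


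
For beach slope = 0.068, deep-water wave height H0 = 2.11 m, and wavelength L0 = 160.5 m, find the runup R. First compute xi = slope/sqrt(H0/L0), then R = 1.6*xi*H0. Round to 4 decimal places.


xi = slope / sqrt(H0/L0)
H0/L0 = 2.11/160.5 = 0.013146
sqrt(0.013146) = 0.114658
xi = 0.068 / 0.114658 = 0.593069
R = 1.6 * xi * H0 = 1.6 * 0.593069 * 2.11
R = 2.0022 m

2.0022
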